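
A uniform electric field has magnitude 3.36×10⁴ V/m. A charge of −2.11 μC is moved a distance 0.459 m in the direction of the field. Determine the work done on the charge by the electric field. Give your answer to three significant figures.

-0.0325 J

The potential change for a displacement 0.459 m in the direction of the field is ΔV = −Ed = -1.54×10⁴ V.
W_field = −qΔV = -0.0325 J.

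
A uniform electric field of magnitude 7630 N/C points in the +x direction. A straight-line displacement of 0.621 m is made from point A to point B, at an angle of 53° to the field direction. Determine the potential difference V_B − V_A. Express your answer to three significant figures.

Only the component of displacement along E changes the potential: ΔV = −E·d·cosθ.
ΔV = −(7630 V/m)(0.621 m)cos53° = -2850 V.

-2850 V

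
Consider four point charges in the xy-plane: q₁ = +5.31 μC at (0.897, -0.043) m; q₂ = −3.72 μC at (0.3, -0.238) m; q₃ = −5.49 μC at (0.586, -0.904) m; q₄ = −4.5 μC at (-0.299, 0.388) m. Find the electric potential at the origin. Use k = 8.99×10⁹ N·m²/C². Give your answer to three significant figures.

-1.63×10⁵ V

Electric potential is a scalar, so the contributions from each charge add algebraically: V = Σ kqᵢ/rᵢ.
Distances from the field point to each charge: r₁ = 0.898 m, r₂ = 0.383 m, r₃ = 1.08 m, r₄ = 0.490 m.
V = k[(5.31×10⁻⁶)/(0.898) + (-3.72×10⁻⁶)/(0.383) + (-5.49×10⁻⁶)/(1.08) + (-4.50×10⁻⁶)/(0.490)] = -1.63×10⁵ V.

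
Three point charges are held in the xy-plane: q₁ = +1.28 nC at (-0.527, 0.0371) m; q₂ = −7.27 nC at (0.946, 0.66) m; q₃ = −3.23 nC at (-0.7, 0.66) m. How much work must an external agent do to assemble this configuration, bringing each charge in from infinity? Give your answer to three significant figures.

1.85×10⁻⁸ J

The assembly work is the sum of pairwise potential energies, U = Σ_{i<j} kqᵢqⱼ/rᵢⱼ.
Pair separations: r₁₂ = 1.60 m, r₁₃ = 0.646 m, r₂₃ = 1.65 m.
U = (-5.23×10⁻⁸) + (-5.75×10⁻⁸) + (1.28×10⁻⁷) = 1.85×10⁻⁸ J.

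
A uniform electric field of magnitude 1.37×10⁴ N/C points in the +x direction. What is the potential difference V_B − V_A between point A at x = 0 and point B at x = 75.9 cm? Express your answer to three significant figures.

In a uniform field, potential decreases in the direction of E: V_B − V_A = −E·Δx.
V_B − V_A = −(1.37×10⁴ V/m)(0.759 m) = -1.04×10⁴ V.

-1.04×10⁴ V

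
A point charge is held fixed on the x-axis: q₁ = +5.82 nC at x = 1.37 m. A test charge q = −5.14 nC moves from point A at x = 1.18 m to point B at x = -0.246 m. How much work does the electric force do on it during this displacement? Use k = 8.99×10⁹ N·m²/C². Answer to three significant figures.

-1.25×10⁻⁶ J

The work done by the electric force is W_field = −ΔU = −q(V_B − V_A) = q(V_A − V_B).
At A: distance to the source charge is 0.190 m; V_A = kq₁/r = 275 V.
At B: distance to the source charge is 1.62 m; V_B = kq₁/r = 32.4 V.
ΔV = V_B − V_A = -243 V.
W_field = −qΔV = −(-5.14×10⁻⁹ C)(-243 V) = -1.25×10⁻⁶ J.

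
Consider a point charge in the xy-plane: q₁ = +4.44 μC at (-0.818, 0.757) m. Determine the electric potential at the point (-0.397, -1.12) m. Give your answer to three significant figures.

Electric potential is a scalar, so the contributions from each charge add algebraically: V = Σ kqᵢ/rᵢ.
Distances from the field point to each charge: r₁ = 1.92 m.
V = k[(4.44×10⁻⁶)/(1.92)] = 2.08×10⁴ V.

2.08×10⁴ V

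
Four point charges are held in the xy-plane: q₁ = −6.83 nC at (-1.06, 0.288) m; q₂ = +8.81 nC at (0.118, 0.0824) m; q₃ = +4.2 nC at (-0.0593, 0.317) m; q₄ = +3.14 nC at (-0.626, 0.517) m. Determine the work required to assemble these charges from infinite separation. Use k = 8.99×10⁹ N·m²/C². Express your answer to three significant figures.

The work to assemble the configuration equals its total potential energy, U = Σ kqᵢqⱼ/rᵢⱼ over all pairs.
Pair separations: r₁₂ = 1.20 m, r₁₃ = 1.00 m, r₁₄ = 0.491 m, r₂₃ = 0.294 m, r₂₄ = 0.862 m, r₃₄ = 0.601 m.
Summing all 6 pair terms gives U = 5.14×10⁻⁷ J.

5.14×10⁻⁷ J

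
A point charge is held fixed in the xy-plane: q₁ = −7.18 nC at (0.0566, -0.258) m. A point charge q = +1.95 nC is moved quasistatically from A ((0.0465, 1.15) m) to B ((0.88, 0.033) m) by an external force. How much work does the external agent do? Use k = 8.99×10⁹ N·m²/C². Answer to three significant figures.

-5.47×10⁻⁸ J

For quasistatic motion the external work equals the change in potential energy: W_ext = qΔV = q(V_B − V_A).
At A: distance to the source charge is 1.41 m; V_A = kq₁/r = -45.8 V.
At B: distance to the source charge is 0.873 m; V_B = kq₁/r = -73.9 V.
ΔV = V_B − V_A = -28.1 V.
W_ext = qΔV = (1.95×10⁻⁹ C)(-28.1 V) = -5.47×10⁻⁸ J.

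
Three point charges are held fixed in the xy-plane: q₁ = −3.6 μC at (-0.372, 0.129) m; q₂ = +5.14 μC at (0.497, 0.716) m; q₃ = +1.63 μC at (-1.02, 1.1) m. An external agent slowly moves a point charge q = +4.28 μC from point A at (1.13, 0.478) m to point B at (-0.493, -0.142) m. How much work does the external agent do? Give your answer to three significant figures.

-0.500 J

For quasistatic motion the external work equals the change in potential energy: W_ext = qΔV = q(V_B − V_A).
At A: distances to the source charges are 1.54 m, 0.676 m, 2.24 m; V_A = Σ kqᵢ/rᵢ = 5.39×10⁴ V.
At B: distances to the source charges are 0.297 m, 1.31 m, 1.35 m; V_B = Σ kqᵢ/rᵢ = -6.29×10⁴ V.
ΔV = V_B − V_A = -1.17×10⁵ V.
W_ext = qΔV = (4.28×10⁻⁶ C)(-1.17×10⁵ V) = -0.500 J.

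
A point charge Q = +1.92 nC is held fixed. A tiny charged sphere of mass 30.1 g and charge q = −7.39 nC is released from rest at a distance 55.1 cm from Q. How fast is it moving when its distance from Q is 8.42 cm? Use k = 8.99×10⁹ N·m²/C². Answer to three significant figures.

9.23×10⁻³ m/s

Only the electrostatic force acts, so mechanical energy is conserved: ½mv² = U₁ − U₂ = kQq(1/r₁ − 1/r₂).
U₁ − U₂ = (8.99×10⁹ N·m²/C²)(1.92×10⁻⁹ C)(-7.39×10⁻⁹ C)(1/0.551 − 1/0.0842) = 1.28×10⁻⁶ J.
v = √(2·1.28×10⁻⁶/0.0301) = 9.23×10⁻³ m/s.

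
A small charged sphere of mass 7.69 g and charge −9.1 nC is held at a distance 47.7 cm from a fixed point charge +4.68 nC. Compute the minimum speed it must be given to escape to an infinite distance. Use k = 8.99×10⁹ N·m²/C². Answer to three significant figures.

0.0144 m/s

To just escape, total mechanical energy must reach zero at infinity: ½mv²_min + U = 0, so ½mv²_min = −U = |kQq|/r.
|U| = |kQq|/r = (8.99×10⁹ N·m²/C²)(4.68×10⁻⁹)(9.10×10⁻⁹)/(0.477) = 8.03×10⁻⁷ J.
v_min = √(2|U|/m) = √(2·8.03×10⁻⁷/7.69×10⁻³) = 0.0144 m/s.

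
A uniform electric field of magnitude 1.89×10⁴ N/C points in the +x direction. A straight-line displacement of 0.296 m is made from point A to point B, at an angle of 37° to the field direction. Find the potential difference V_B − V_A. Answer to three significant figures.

-4470 V

Only the component of displacement along E changes the potential: ΔV = −E·d·cosθ.
ΔV = −(1.89×10⁴ V/m)(0.296 m)cos37° = -4470 V.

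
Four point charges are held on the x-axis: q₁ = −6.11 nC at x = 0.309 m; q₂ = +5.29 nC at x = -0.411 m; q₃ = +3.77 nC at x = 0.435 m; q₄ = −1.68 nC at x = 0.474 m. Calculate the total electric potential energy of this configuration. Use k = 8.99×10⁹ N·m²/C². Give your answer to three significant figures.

The assembly work is the sum of pairwise potential energies, U = Σ_{i<j} kqᵢqⱼ/rᵢⱼ.
Pair separations: r₁₂ = 0.720 m, r₁₃ = 0.126 m, r₁₄ = 0.165 m, r₂₃ = 0.846 m, r₂₄ = 0.885 m, r₃₄ = 0.0390 m.
Summing all 6 pair terms gives U = -2.83×10⁻⁶ J.

-2.83×10⁻⁶ J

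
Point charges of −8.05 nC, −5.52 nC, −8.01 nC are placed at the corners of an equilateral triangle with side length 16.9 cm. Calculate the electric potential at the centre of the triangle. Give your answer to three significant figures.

-1990 V

Electric potential is a scalar, so the contributions from each charge add algebraically: V = Σ kqᵢ/rᵢ.
The distance from each vertex to the centroid is a/√3 = 0.0976 m.
V = k[(-8.05×10⁻⁹)/(0.0976) + (-5.52×10⁻⁹)/(0.0976) + (-8.01×10⁻⁹)/(0.0976)] = -1990 V.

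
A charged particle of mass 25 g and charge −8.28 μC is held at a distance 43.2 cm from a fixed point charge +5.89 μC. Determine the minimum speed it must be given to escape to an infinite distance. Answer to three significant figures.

9.01 m/s

To just escape, total mechanical energy must reach zero at infinity: ½mv²_min + U = 0, so ½mv²_min = −U = |kQq|/r.
|U| = |kQq|/r = (8.99×10⁹ N·m²/C²)(5.89×10⁻⁶)(8.28×10⁻⁶)/(0.432) = 1.01 J.
v_min = √(2|U|/m) = √(2·1.01/0.0250) = 9.01 m/s.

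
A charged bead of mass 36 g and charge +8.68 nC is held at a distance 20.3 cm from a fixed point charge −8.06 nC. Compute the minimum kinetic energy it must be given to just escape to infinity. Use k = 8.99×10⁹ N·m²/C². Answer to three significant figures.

3.10×10⁻⁶ J

To just escape, total mechanical energy must reach zero at infinity: ½mv²_min + U = 0, so ½mv²_min = −U = |kQq|/r.
|U| = |kQq|/r = (8.99×10⁹ N·m²/C²)(8.06×10⁻⁹)(8.68×10⁻⁹)/(0.203) = 3.10×10⁻⁶ J.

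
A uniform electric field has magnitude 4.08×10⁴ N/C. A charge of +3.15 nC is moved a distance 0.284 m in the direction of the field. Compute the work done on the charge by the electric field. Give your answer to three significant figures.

3.65×10⁻⁵ J

The potential change for a displacement 0.284 m in the direction of the field is ΔV = −Ed = -1.16×10⁴ V.
W_field = −qΔV = 3.65×10⁻⁵ J.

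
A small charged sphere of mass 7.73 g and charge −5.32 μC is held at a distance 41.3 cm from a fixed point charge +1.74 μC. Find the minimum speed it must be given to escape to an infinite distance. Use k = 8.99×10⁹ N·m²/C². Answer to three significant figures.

To just escape, total mechanical energy must reach zero at infinity: ½mv²_min + U = 0, so ½mv²_min = −U = |kQq|/r.
|U| = |kQq|/r = (8.99×10⁹ N·m²/C²)(1.74×10⁻⁶)(5.32×10⁻⁶)/(0.413) = 0.201 J.
v_min = √(2|U|/m) = √(2·0.201/7.73×10⁻³) = 7.22 m/s.

7.22 m/s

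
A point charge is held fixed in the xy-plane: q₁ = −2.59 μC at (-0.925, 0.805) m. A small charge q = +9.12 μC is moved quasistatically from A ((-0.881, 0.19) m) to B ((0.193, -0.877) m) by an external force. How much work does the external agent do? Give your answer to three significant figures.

For quasistatic motion the external work equals the change in potential energy: W_ext = qΔV = q(V_B − V_A).
At A: distance to the source charge is 0.617 m; V_A = kq₁/r = -3.78×10⁴ V.
At B: distance to the source charge is 2.02 m; V_B = kq₁/r = -1.15×10⁴ V.
ΔV = V_B − V_A = 2.62×10⁴ V.
W_ext = qΔV = (9.12×10⁻⁶ C)(2.62×10⁴ V) = 0.239 J.

0.239 J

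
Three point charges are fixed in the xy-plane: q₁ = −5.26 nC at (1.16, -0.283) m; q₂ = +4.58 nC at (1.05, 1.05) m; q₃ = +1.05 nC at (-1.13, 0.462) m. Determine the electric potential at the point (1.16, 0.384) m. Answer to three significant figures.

-5.78 V

The total potential is the scalar sum of each charge's contribution, V = Σ kqᵢ/rᵢ.
Distances from the field point to each charge: r₁ = 0.667 m, r₂ = 0.675 m, r₃ = 2.29 m.
V = k[(-5.26×10⁻⁹)/(0.667) + (4.58×10⁻⁹)/(0.675) + (1.05×10⁻⁹)/(2.29)] = -5.78 V.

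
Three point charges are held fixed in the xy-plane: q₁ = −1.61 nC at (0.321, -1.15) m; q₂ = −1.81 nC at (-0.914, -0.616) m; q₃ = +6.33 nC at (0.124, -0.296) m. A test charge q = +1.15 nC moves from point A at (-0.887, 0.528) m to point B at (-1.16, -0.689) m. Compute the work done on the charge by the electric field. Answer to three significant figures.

6.07×10⁻⁸ J

The work done by the electric force is W_field = −ΔU = −q(V_B − V_A) = q(V_A − V_B).
At A: distances to the source charges are 2.07 m, 1.14 m, 1.30 m; V_A = Σ kqᵢ/rᵢ = 22.4 V.
At B: distances to the source charges are 1.55 m, 0.257 m, 1.34 m; V_B = Σ kqᵢ/rᵢ = -30.4 V.
ΔV = V_B − V_A = -52.8 V.
W_field = −qΔV = −(1.15×10⁻⁹ C)(-52.8 V) = 6.07×10⁻⁸ J.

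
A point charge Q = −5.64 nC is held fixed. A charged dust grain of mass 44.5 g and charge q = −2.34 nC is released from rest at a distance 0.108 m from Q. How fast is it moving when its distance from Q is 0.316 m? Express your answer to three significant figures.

Only the electrostatic force acts, so mechanical energy is conserved: ½mv² = U₁ − U₂ = kQq(1/r₁ − 1/r₂).
U₁ − U₂ = (8.99×10⁹ N·m²/C²)(-5.64×10⁻⁹ C)(-2.34×10⁻⁹ C)(1/0.108 − 1/0.316) = 7.23×10⁻⁷ J.
v = √(2·7.23×10⁻⁷/0.0445) = 5.70×10⁻³ m/s.

5.70×10⁻³ m/s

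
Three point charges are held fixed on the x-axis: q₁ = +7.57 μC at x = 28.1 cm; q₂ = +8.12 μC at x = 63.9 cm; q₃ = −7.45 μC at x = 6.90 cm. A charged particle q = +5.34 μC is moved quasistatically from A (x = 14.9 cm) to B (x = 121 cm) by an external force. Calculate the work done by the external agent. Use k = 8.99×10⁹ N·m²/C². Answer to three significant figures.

1.68 J

For quasistatic motion the external work equals the change in potential energy: W_ext = qΔV = q(V_B − V_A).
At A: distances to the source charges are 0.132 m, 0.490 m, 0.0800 m; V_A = Σ kqᵢ/rᵢ = -1.73×10⁵ V.
At B: distances to the source charges are 0.929 m, 0.571 m, 1.14 m; V_B = Σ kqᵢ/rᵢ = 1.42×10⁵ V.
ΔV = V_B − V_A = 3.15×10⁵ V.
W_ext = qΔV = (5.34×10⁻⁶ C)(3.15×10⁵ V) = 1.68 J.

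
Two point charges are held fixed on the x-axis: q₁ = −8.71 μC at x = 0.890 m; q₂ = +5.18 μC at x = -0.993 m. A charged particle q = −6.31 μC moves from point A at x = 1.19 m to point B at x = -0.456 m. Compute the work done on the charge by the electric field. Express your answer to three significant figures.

The work done by the electric force is W_field = −ΔU = −q(V_B − V_A) = q(V_A − V_B).
At A: distances to the source charges are 0.300 m, 2.18 m; V_A = Σ kqᵢ/rᵢ = -2.40×10⁵ V.
At B: distances to the source charges are 1.35 m, 0.537 m; V_B = Σ kqᵢ/rᵢ = 2.85×10⁴ V.
ΔV = V_B − V_A = 2.68×10⁵ V.
W_field = −qΔV = −(-6.31×10⁻⁶ C)(2.68×10⁵ V) = 1.69 J.

1.69 J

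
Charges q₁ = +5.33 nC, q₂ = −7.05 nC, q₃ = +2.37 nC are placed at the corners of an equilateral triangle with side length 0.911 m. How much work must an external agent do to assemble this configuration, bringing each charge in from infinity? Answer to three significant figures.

-4.11×10⁻⁷ J

The work to assemble the configuration equals its total potential energy, U = Σ kqᵢqⱼ/rᵢⱼ over all pairs.
All three pair separations equal the side length, 0.911 m.
U = (-3.71×10⁻⁷) + (1.25×10⁻⁷) + (-1.65×10⁻⁷) = -4.11×10⁻⁷ J.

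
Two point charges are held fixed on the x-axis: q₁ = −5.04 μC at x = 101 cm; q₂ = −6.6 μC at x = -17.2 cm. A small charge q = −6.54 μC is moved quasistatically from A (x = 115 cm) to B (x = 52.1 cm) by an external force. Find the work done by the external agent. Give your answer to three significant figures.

For quasistatic motion the external work equals the change in potential energy: W_ext = qΔV = q(V_B − V_A).
At A: distances to the source charges are 0.140 m, 1.32 m; V_A = Σ kqᵢ/rᵢ = -3.69×10⁵ V.
At B: distances to the source charges are 0.489 m, 0.693 m; V_B = Σ kqᵢ/rᵢ = -1.78×10⁵ V.
ΔV = V_B − V_A = 1.90×10⁵ V.
W_ext = qΔV = (-6.54×10⁻⁶ C)(1.90×10⁵ V) = -1.24 J.

-1.24 J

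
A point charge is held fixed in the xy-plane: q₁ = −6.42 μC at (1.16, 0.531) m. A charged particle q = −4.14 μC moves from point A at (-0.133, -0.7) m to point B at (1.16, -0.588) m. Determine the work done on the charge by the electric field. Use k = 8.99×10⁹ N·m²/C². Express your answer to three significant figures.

The work done by the electric force is W_field = −ΔU = −q(V_B − V_A) = q(V_A − V_B).
At A: distance to the source charge is 1.79 m; V_A = kq₁/r = -3.23×10⁴ V.
At B: distance to the source charge is 1.12 m; V_B = kq₁/r = -5.16×10⁴ V.
ΔV = V_B − V_A = -1.92×10⁴ V.
W_field = −qΔV = −(-4.14×10⁻⁶ C)(-1.92×10⁴ V) = -0.0797 J.

-0.0797 J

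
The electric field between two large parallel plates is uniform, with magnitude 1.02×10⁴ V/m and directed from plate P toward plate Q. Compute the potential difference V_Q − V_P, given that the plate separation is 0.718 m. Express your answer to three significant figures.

-7320 V

In a uniform field, potential decreases in the direction of E: ΔV = −E·d for a displacement d parallel to E.
Going from P to Q is a displacement of 0.718 m along the field, so V_Q − V_P = −Ed = -7320 V.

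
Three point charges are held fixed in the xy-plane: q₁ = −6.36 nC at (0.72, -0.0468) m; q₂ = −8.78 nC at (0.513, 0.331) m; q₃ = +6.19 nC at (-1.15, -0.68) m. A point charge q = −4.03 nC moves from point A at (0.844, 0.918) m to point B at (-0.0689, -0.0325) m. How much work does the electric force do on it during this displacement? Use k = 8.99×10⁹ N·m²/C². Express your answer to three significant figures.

The work done by the electric force is W_field = −ΔU = −q(V_B − V_A) = q(V_A − V_B).
At A: distances to the source charges are 0.973 m, 0.674 m, 2.56 m; V_A = Σ kqᵢ/rᵢ = -154 V.
At B: distances to the source charges are 0.789 m, 0.686 m, 1.26 m; V_B = Σ kqᵢ/rᵢ = -143 V.
ΔV = V_B − V_A = 10.8 V.
W_field = −qΔV = −(-4.03×10⁻⁹ C)(10.8 V) = 4.34×10⁻⁸ J.

4.34×10⁻⁸ J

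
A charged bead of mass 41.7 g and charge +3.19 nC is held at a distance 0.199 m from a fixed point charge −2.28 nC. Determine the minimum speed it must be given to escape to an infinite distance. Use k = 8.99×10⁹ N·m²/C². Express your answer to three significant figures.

To just escape, total mechanical energy must reach zero at infinity: ½mv²_min + U = 0, so ½mv²_min = −U = |kQq|/r.
|U| = |kQq|/r = (8.99×10⁹ N·m²/C²)(2.28×10⁻⁹)(3.19×10⁻⁹)/(0.199) = 3.29×10⁻⁷ J.
v_min = √(2|U|/m) = √(2·3.29×10⁻⁷/0.0417) = 3.97×10⁻³ m/s.

3.97×10⁻³ m/s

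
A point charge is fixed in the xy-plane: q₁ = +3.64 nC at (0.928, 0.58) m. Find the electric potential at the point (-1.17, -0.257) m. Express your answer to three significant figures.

Electric potential is a scalar, so the contributions from each charge add algebraically: V = Σ kqᵢ/rᵢ.
Distances from the field point to each charge: r₁ = 2.26 m.
V = k[(3.64×10⁻⁹)/(2.26)] = 14.5 V.

14.5 V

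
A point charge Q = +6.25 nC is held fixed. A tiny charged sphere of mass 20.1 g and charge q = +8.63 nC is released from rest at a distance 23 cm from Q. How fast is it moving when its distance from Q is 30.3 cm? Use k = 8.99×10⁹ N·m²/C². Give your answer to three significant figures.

Only the electrostatic force acts, so mechanical energy is conserved: ½mv² = U₁ − U₂ = kQq(1/r₁ − 1/r₂).
U₁ − U₂ = (8.99×10⁹ N·m²/C²)(6.25×10⁻⁹ C)(8.63×10⁻⁹ C)(1/0.230 − 1/0.303) = 5.08×10⁻⁷ J.
v = √(2·5.08×10⁻⁷/0.0201) = 7.11×10⁻³ m/s.

7.11×10⁻³ m/s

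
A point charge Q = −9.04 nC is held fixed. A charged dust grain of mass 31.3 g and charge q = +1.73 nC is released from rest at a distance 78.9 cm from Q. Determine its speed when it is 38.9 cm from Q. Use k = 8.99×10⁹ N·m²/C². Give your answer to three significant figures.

3.42×10⁻³ m/s

Only the electrostatic force acts, so mechanical energy is conserved: ½mv² = U₁ − U₂ = kQq(1/r₁ − 1/r₂).
U₁ − U₂ = (8.99×10⁹ N·m²/C²)(-9.04×10⁻⁹ C)(1.73×10⁻⁹ C)(1/0.789 − 1/0.389) = 1.83×10⁻⁷ J.
v = √(2·1.83×10⁻⁷/0.0313) = 3.42×10⁻³ m/s.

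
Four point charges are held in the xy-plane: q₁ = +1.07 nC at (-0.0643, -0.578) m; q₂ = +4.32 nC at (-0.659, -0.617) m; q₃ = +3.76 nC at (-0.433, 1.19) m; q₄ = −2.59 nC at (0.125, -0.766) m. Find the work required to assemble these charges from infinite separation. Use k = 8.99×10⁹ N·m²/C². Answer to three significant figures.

-9.25×10⁻⁸ J

The work to assemble the configuration equals its total potential energy, U = Σ kqᵢqⱼ/rᵢⱼ over all pairs.
Pair separations: r₁₂ = 0.596 m, r₁₃ = 1.81 m, r₁₄ = 0.267 m, r₂₃ = 1.82 m, r₂₄ = 0.798 m, r₃₄ = 2.03 m.
Summing all 6 pair terms gives U = -9.25×10⁻⁸ J.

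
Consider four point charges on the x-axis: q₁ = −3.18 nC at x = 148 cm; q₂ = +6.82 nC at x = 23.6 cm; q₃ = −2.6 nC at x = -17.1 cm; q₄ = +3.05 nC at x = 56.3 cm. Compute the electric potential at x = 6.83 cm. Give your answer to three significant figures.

The total potential is the scalar sum of each charge's contribution, V = Σ kqᵢ/rᵢ.
Distances from the field point to each charge: r₁ = 1.41 m, r₂ = 0.168 m, r₃ = 0.239 m, r₄ = 0.495 m.
V = k[(-3.18×10⁻⁹)/(1.41) + (6.82×10⁻⁹)/(0.168) + (-2.60×10⁻⁹)/(0.239) + (3.05×10⁻⁹)/(0.495)] = 303 V.

303 V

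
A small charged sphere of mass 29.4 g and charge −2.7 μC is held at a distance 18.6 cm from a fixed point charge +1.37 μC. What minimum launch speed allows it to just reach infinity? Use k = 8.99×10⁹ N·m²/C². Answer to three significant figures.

To just escape, total mechanical energy must reach zero at infinity: ½mv²_min + U = 0, so ½mv²_min = −U = |kQq|/r.
|U| = |kQq|/r = (8.99×10⁹ N·m²/C²)(1.37×10⁻⁶)(2.70×10⁻⁶)/(0.186) = 0.179 J.
v_min = √(2|U|/m) = √(2·0.179/0.0294) = 3.49 m/s.

3.49 m/s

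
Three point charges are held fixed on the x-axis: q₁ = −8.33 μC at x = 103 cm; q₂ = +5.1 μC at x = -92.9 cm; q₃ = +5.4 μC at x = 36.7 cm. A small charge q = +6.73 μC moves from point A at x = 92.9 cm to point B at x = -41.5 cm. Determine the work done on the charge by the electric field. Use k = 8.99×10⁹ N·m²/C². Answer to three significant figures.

The work done by the electric force is W_field = −ΔU = −q(V_B − V_A) = q(V_A − V_B).
At A: distances to the source charges are 0.101 m, 1.86 m, 0.562 m; V_A = Σ kqᵢ/rᵢ = -6.30×10⁵ V.
At B: distances to the source charges are 1.45 m, 0.514 m, 0.782 m; V_B = Σ kqᵢ/rᵢ = 9.95×10⁴ V.
ΔV = V_B − V_A = 7.30×10⁵ V.
W_field = −qΔV = −(6.73×10⁻⁶ C)(7.30×10⁵ V) = -4.91 J.

-4.91 J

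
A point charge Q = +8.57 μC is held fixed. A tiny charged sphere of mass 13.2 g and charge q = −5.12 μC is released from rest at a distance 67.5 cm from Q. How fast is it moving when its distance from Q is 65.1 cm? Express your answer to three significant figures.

1.81 m/s

Only the electrostatic force acts, so mechanical energy is conserved: ½mv² = U₁ − U₂ = kQq(1/r₁ − 1/r₂).
U₁ − U₂ = (8.99×10⁹ N·m²/C²)(8.57×10⁻⁶ C)(-5.12×10⁻⁶ C)(1/0.675 − 1/0.651) = 0.0215 J.
v = √(2·0.0215/0.0132) = 1.81 m/s.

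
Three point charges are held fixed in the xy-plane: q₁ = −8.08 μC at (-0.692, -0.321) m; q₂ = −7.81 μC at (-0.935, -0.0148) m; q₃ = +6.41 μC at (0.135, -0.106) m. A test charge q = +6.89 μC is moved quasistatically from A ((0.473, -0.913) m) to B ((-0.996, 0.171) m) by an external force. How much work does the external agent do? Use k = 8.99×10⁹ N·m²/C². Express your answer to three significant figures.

For quasistatic motion the external work equals the change in potential energy: W_ext = qΔV = q(V_B − V_A).
At A: distances to the source charges are 1.31 m, 1.67 m, 0.875 m; V_A = Σ kqᵢ/rᵢ = -3.18×10⁴ V.
At B: distances to the source charges are 0.578 m, 0.196 m, 1.16 m; V_B = Σ kqᵢ/rᵢ = -4.35×10⁵ V.
ΔV = V_B − V_A = -4.03×10⁵ V.
W_ext = qΔV = (6.89×10⁻⁶ C)(-4.03×10⁵ V) = -2.78 J.

-2.78 J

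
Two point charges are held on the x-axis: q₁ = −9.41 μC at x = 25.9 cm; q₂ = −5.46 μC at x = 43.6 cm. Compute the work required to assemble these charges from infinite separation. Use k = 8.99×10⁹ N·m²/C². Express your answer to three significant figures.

2.61 J

The work to assemble the configuration equals its total potential energy, U = Σ kqᵢqⱼ/rᵢⱼ over all pairs.
Pair separations: r₁₂ = 0.177 m.
U = (2.61) = 2.61 J.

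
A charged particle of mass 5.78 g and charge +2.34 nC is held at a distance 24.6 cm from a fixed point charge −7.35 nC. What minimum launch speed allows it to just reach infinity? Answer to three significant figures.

0.0147 m/s

To just escape, total mechanical energy must reach zero at infinity: ½mv²_min + U = 0, so ½mv²_min = −U = |kQq|/r.
|U| = |kQq|/r = (8.99×10⁹ N·m²/C²)(7.35×10⁻⁹)(2.34×10⁻⁹)/(0.246) = 6.29×10⁻⁷ J.
v_min = √(2|U|/m) = √(2·6.29×10⁻⁷/5.78×10⁻³) = 0.0147 m/s.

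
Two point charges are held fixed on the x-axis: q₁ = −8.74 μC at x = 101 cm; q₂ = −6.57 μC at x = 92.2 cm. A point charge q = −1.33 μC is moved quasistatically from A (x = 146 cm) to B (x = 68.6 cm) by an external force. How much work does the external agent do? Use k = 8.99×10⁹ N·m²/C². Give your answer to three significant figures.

0.277 J

For quasistatic motion the external work equals the change in potential energy: W_ext = qΔV = q(V_B − V_A).
At A: distances to the source charges are 0.450 m, 0.538 m; V_A = Σ kqᵢ/rᵢ = -2.84×10⁵ V.
At B: distances to the source charges are 0.324 m, 0.236 m; V_B = Σ kqᵢ/rᵢ = -4.93×10⁵ V.
ΔV = V_B − V_A = -2.08×10⁵ V.
W_ext = qΔV = (-1.33×10⁻⁶ C)(-2.08×10⁵ V) = 0.277 J.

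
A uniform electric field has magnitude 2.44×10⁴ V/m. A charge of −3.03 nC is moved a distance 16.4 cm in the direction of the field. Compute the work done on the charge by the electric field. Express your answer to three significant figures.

-1.21×10⁻⁵ J

The potential change for a displacement 16.4 cm in the direction of the field is ΔV = −Ed = -4000 V.
W_field = −qΔV = -1.21×10⁻⁵ J.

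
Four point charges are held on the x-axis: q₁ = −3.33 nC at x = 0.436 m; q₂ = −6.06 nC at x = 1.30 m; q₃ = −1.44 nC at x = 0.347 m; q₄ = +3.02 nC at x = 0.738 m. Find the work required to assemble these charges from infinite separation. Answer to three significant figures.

8.46×10⁻⁸ J

The assembly work is the sum of pairwise potential energies, U = Σ_{i<j} kqᵢqⱼ/rᵢⱼ.
Pair separations: r₁₂ = 0.864 m, r₁₃ = 0.0890 m, r₁₄ = 0.302 m, r₂₃ = 0.953 m, r₂₄ = 0.562 m, r₃₄ = 0.391 m.
Summing all 6 pair terms gives U = 8.46×10⁻⁸ J.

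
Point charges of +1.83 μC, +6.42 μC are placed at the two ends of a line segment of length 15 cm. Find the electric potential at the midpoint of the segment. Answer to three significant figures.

9.89×10⁵ V

Electric potential is a scalar, so the contributions from each charge add algebraically: V = Σ kqᵢ/rᵢ.
Each charge is 0.0750 m from the midpoint.
V = k[(1.83×10⁻⁶)/(0.0750) + (6.42×10⁻⁶)/(0.0750)] = 9.89×10⁵ V.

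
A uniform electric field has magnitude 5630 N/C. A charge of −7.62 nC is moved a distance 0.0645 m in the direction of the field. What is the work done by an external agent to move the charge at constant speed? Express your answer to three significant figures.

2.77×10⁻⁶ J

The potential change for a displacement 0.0645 m in the direction of the field is ΔV = −Ed = -363 V.
W_ext = qΔV = 2.77×10⁻⁶ J.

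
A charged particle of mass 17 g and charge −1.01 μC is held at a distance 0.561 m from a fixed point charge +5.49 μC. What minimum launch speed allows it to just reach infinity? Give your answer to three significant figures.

3.23 m/s

To just escape, total mechanical energy must reach zero at infinity: ½mv²_min + U = 0, so ½mv²_min = −U = |kQq|/r.
|U| = |kQq|/r = (8.99×10⁹ N·m²/C²)(5.49×10⁻⁶)(1.01×10⁻⁶)/(0.561) = 0.0889 J.
v_min = √(2|U|/m) = √(2·0.0889/0.0170) = 3.23 m/s.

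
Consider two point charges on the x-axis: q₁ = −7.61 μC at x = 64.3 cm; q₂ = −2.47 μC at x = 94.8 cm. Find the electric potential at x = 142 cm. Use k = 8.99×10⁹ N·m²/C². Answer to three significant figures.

Electric potential is a scalar, so the contributions from each charge add algebraically: V = Σ kqᵢ/rᵢ.
Distances from the field point to each charge: r₁ = 0.777 m, r₂ = 0.472 m.
V = k[(-7.61×10⁻⁶)/(0.777) + (-2.47×10⁻⁶)/(0.472)] = -1.35×10⁵ V.

-1.35×10⁵ V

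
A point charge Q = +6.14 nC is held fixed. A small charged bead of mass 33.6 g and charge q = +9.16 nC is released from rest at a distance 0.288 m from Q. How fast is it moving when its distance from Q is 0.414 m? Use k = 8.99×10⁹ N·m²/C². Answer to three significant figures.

Only the electrostatic force acts, so mechanical energy is conserved: ½mv² = U₁ − U₂ = kQq(1/r₁ − 1/r₂).
U₁ − U₂ = (8.99×10⁹ N·m²/C²)(6.14×10⁻⁹ C)(9.16×10⁻⁹ C)(1/0.288 − 1/0.414) = 5.34×10⁻⁷ J.
v = √(2·5.34×10⁻⁷/0.0336) = 5.64×10⁻³ m/s.

5.64×10⁻³ m/s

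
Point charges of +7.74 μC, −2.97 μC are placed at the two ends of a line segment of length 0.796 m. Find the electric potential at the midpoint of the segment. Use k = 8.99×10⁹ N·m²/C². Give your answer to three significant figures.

The total potential is the scalar sum of each charge's contribution, V = Σ kqᵢ/rᵢ.
Each charge is 0.398 m from the midpoint.
V = k[(7.74×10⁻⁶)/(0.398) + (-2.97×10⁻⁶)/(0.398)] = 1.08×10⁵ V.

1.08×10⁵ V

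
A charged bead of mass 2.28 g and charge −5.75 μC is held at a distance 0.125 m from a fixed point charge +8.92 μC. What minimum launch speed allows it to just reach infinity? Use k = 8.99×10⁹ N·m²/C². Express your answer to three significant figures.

56.9 m/s

To just escape, total mechanical energy must reach zero at infinity: ½mv²_min + U = 0, so ½mv²_min = −U = |kQq|/r.
|U| = |kQq|/r = (8.99×10⁹ N·m²/C²)(8.92×10⁻⁶)(5.75×10⁻⁶)/(0.125) = 3.69 J.
v_min = √(2|U|/m) = √(2·3.69/2.28×10⁻³) = 56.9 m/s.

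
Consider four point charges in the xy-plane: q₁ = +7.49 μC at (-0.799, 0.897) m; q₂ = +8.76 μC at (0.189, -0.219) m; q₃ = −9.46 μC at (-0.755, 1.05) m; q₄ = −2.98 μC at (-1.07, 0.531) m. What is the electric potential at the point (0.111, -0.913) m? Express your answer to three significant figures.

9.20×10⁴ V

Electric potential is a scalar, so the contributions from each charge add algebraically: V = Σ kqᵢ/rᵢ.
Distances from the field point to each charge: r₁ = 2.03 m, r₂ = 0.698 m, r₃ = 2.15 m, r₄ = 1.87 m.
V = k[(7.49×10⁻⁶)/(2.03) + (8.76×10⁻⁶)/(0.698) + (-9.46×10⁻⁶)/(2.15) + (-2.98×10⁻⁶)/(1.87)] = 9.20×10⁴ V.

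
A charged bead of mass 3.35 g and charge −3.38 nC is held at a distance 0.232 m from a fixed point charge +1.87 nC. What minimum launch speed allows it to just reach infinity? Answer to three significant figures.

0.0121 m/s

To just escape, total mechanical energy must reach zero at infinity: ½mv²_min + U = 0, so ½mv²_min = −U = |kQq|/r.
|U| = |kQq|/r = (8.99×10⁹ N·m²/C²)(1.87×10⁻⁹)(3.38×10⁻⁹)/(0.232) = 2.45×10⁻⁷ J.
v_min = √(2|U|/m) = √(2·2.45×10⁻⁷/3.35×10⁻³) = 0.0121 m/s.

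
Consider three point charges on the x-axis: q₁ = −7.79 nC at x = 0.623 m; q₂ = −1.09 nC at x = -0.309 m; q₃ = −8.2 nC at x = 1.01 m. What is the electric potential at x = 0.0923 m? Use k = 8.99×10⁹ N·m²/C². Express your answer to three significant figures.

The total potential is the scalar sum of each charge's contribution, V = Σ kqᵢ/rᵢ.
Distances from the field point to each charge: r₁ = 0.531 m, r₂ = 0.401 m, r₃ = 0.918 m.
V = k[(-7.79×10⁻⁹)/(0.531) + (-1.09×10⁻⁹)/(0.401) + (-8.20×10⁻⁹)/(0.918)] = -237 V.

-237 V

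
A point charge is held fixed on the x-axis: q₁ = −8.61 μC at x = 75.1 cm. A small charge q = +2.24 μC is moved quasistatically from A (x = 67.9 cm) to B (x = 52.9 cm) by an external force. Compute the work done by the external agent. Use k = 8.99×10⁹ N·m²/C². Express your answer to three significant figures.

For quasistatic motion the external work equals the change in potential energy: W_ext = qΔV = q(V_B − V_A).
At A: distance to the source charge is 0.0720 m; V_A = kq₁/r = -1.08×10⁶ V.
At B: distance to the source charge is 0.222 m; V_B = kq₁/r = -3.49×10⁵ V.
ΔV = V_B − V_A = 7.26×10⁵ V.
W_ext = qΔV = (2.24×10⁻⁶ C)(7.26×10⁵ V) = 1.63 J.

1.63 J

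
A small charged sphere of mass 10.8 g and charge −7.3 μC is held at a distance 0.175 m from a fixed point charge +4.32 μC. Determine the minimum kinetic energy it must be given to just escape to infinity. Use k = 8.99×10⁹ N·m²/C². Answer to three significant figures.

To just escape, total mechanical energy must reach zero at infinity: ½mv²_min + U = 0, so ½mv²_min = −U = |kQq|/r.
|U| = |kQq|/r = (8.99×10⁹ N·m²/C²)(4.32×10⁻⁶)(7.30×10⁻⁶)/(0.175) = 1.62 J.

1.62 J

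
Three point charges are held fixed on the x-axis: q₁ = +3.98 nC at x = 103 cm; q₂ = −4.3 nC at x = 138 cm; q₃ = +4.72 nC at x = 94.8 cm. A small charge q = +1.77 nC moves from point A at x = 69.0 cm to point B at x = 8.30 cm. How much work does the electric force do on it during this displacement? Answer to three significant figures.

The work done by the electric force is W_field = −ΔU = −q(V_B − V_A) = q(V_A − V_B).
At A: distances to the source charges are 0.340 m, 0.690 m, 0.258 m; V_A = Σ kqᵢ/rᵢ = 214 V.
At B: distances to the source charges are 0.947 m, 1.30 m, 0.865 m; V_B = Σ kqᵢ/rᵢ = 57.0 V.
ΔV = V_B − V_A = -157 V.
W_field = −qΔV = −(1.77×10⁻⁹ C)(-157 V) = 2.77×10⁻⁷ J.

2.77×10⁻⁷ J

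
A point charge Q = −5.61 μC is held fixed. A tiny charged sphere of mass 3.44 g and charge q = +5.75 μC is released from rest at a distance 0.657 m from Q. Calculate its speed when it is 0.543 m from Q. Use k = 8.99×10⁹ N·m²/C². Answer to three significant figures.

Only the electrostatic force acts, so mechanical energy is conserved: ½mv² = U₁ − U₂ = kQq(1/r₁ − 1/r₂).
U₁ − U₂ = (8.99×10⁹ N·m²/C²)(-5.61×10⁻⁶ C)(5.75×10⁻⁶ C)(1/0.657 − 1/0.543) = 0.0927 J.
v = √(2·0.0927/3.44×10⁻³) = 7.34 m/s.

7.34 m/s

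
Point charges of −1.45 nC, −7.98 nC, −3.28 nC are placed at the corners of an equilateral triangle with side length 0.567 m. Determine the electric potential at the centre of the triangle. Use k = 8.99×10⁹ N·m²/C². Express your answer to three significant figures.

The total potential is the scalar sum of each charge's contribution, V = Σ kqᵢ/rᵢ.
The distance from each vertex to the centroid is a/√3 = 0.327 m.
V = k[(-1.45×10⁻⁹)/(0.327) + (-7.98×10⁻⁹)/(0.327) + (-3.28×10⁻⁹)/(0.327)] = -349 V.

-349 V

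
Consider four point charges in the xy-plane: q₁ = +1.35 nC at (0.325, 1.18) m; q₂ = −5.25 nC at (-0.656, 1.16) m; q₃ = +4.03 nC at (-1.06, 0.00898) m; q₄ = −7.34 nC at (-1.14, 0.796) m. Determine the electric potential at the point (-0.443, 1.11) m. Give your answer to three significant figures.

The total potential is the scalar sum of each charge's contribution, V = Σ kqᵢ/rᵢ.
Distances from the field point to each charge: r₁ = 0.771 m, r₂ = 0.219 m, r₃ = 1.26 m, r₄ = 0.764 m.
V = k[(1.35×10⁻⁹)/(0.771) + (-5.25×10⁻⁹)/(0.219) + (4.03×10⁻⁹)/(1.26) + (-7.34×10⁻⁹)/(0.764)] = -258 V.

-258 V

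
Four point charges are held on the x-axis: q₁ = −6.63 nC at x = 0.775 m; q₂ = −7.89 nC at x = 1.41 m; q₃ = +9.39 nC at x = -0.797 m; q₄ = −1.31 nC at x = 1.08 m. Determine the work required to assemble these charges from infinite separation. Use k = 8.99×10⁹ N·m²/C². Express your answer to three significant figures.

5.61×10⁻⁷ J

The assembly work is the sum of pairwise potential energies, U = Σ_{i<j} kqᵢqⱼ/rᵢⱼ.
Pair separations: r₁₂ = 0.635 m, r₁₃ = 1.57 m, r₁₄ = 0.305 m, r₂₃ = 2.21 m, r₂₄ = 0.330 m, r₃₄ = 1.88 m.
Summing all 6 pair terms gives U = 5.61×10⁻⁷ J.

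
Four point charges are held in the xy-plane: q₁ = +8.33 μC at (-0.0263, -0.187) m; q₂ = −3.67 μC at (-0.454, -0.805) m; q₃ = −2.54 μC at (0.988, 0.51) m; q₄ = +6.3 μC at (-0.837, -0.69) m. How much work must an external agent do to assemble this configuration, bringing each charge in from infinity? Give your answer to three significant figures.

-0.568 J

The assembly work is the sum of pairwise potential energies, U = Σ_{i<j} kqᵢqⱼ/rᵢⱼ.
Pair separations: r₁₂ = 0.752 m, r₁₃ = 1.23 m, r₁₄ = 0.954 m, r₂₃ = 1.95 m, r₂₄ = 0.400 m, r₃₄ = 2.18 m.
Summing all 6 pair terms gives U = -0.568 J.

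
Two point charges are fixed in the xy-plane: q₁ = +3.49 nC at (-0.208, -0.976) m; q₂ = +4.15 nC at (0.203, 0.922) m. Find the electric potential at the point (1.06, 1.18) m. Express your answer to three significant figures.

The total potential is the scalar sum of each charge's contribution, V = Σ kqᵢ/rᵢ.
Distances from the field point to each charge: r₁ = 2.50 m, r₂ = 0.895 m.
V = k[(3.49×10⁻⁹)/(2.50) + (4.15×10⁻⁹)/(0.895)] = 54.2 V.

54.2 V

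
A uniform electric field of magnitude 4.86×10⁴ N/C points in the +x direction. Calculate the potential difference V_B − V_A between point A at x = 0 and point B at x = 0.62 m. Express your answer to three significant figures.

In a uniform field, potential decreases in the direction of E: V_B − V_A = −E·Δx.
V_B − V_A = −(4.86×10⁴ V/m)(0.620 m) = -3.01×10⁴ V.

-3.01×10⁴ V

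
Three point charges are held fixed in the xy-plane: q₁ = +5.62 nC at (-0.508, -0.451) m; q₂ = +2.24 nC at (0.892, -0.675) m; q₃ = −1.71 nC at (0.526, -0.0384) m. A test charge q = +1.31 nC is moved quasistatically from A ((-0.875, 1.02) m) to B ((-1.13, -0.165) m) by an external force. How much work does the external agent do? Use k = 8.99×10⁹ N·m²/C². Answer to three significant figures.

For quasistatic motion the external work equals the change in potential energy: W_ext = qΔV = q(V_B − V_A).
At A: distances to the source charges are 1.52 m, 2.45 m, 1.76 m; V_A = Σ kqᵢ/rᵢ = 32.8 V.
At B: distances to the source charges are 0.685 m, 2.09 m, 1.66 m; V_B = Σ kqᵢ/rᵢ = 74.2 V.
ΔV = V_B − V_A = 41.4 V.
W_ext = qΔV = (1.31×10⁻⁹ C)(41.4 V) = 5.42×10⁻⁸ J.

5.42×10⁻⁸ J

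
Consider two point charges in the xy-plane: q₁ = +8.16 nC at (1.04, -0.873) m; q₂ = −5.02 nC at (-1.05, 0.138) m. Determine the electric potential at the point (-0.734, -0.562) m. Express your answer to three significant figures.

Electric potential is a scalar, so the contributions from each charge add algebraically: V = Σ kqᵢ/rᵢ.
Distances from the field point to each charge: r₁ = 1.80 m, r₂ = 0.768 m.
V = k[(8.16×10⁻⁹)/(1.80) + (-5.02×10⁻⁹)/(0.768)] = -18.0 V.

-18.0 V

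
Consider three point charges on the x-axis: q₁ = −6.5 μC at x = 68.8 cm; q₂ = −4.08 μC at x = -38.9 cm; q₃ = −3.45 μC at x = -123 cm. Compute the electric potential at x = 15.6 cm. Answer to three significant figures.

The total potential is the scalar sum of each charge's contribution, V = Σ kqᵢ/rᵢ.
Distances from the field point to each charge: r₁ = 0.532 m, r₂ = 0.545 m, r₃ = 1.39 m.
V = k[(-6.50×10⁻⁶)/(0.532) + (-4.08×10⁻⁶)/(0.545) + (-3.45×10⁻⁶)/(1.39)] = -2.00×10⁵ V.

-2.00×10⁵ V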